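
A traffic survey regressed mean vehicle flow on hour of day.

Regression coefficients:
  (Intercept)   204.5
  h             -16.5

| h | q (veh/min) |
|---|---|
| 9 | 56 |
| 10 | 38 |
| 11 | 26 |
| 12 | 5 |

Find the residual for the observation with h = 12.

e = -1.5

q̂ = 204.5 − 16.5·12 = 6.5
e = 5 − 6.5 = -1.5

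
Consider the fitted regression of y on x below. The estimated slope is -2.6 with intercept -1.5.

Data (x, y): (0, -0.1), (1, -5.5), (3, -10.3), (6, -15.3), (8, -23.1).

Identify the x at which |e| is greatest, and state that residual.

x = 6, e = 1.8

x=0: ŷ = -1.5 − 2.6·0 = -1.5; e = -0.1 − (-1.5) = 1.4
x=1: ŷ = -1.5 − 2.6·1 = -4.1; e = -5.5 − (-4.1) = -1.4
x=3: ŷ = -1.5 − 2.6·3 = -9.3; e = -10.3 − (-9.3) = -1
x=6: ŷ = -1.5 − 2.6·6 = -17.1; e = -15.3 − (-17.1) = 1.8
x=8: ŷ = -1.5 − 2.6·8 = -22.3; e = -23.1 − (-22.3) = -0.8
Largest |e| is 1.8 at x = 6, residual 1.8.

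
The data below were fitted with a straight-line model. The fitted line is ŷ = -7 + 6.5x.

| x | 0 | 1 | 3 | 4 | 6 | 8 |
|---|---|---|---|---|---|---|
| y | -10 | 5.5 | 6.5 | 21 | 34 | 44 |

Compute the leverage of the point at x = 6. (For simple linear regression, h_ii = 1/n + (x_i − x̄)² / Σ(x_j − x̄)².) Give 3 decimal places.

x̄ = (0 + 1 + 3 + 4 + 6 + 8)/6 = 3.66667
Σ(x − x̄)² = 13.4444 + 7.11111 + 0.444444 + 0.111111 + 5.44444 + 18.7778 = 45.3333
h = 1/6 + (2.33333)²/45.3333 = 0.166667 + 0.120098 = 0.287

h = 0.287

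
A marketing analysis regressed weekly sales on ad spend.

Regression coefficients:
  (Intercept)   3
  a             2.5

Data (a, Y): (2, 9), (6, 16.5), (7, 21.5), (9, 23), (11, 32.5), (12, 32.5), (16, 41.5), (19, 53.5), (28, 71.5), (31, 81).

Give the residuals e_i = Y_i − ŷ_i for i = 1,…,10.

a=2: ŷ = 3 + 2.5·2 = 8; e = 9 − 8 = 1
a=6: ŷ = 3 + 2.5·6 = 18; e = 16.5 − 18 = -1.5
a=7: ŷ = 3 + 2.5·7 = 20.5; e = 21.5 − 20.5 = 1
a=9: ŷ = 3 + 2.5·9 = 25.5; e = 23 − 25.5 = -2.5
a=11: ŷ = 3 + 2.5·11 = 30.5; e = 32.5 − 30.5 = 2
a=12: ŷ = 3 + 2.5·12 = 33; e = 32.5 − 33 = -0.5
a=16: ŷ = 3 + 2.5·16 = 43; e = 41.5 − 43 = -1.5
a=19: ŷ = 3 + 2.5·19 = 50.5; e = 53.5 − 50.5 = 3
a=28: ŷ = 3 + 2.5·28 = 73; e = 71.5 − 73 = -1.5
a=31: ŷ = 3 + 2.5·31 = 80.5; e = 81 − 80.5 = 0.5

1, -1.5, 1, -2.5, 2, -0.5, -1.5, 3, -1.5, 0.5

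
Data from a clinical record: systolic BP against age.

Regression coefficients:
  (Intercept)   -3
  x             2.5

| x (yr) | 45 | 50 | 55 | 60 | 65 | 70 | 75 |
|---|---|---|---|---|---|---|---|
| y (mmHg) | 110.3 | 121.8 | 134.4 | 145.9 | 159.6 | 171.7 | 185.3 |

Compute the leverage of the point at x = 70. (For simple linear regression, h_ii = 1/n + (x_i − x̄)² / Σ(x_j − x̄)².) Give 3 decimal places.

h = 0.286

x̄ = (45 + 50 + 55 + 60 + 65 + 70 + 75)/7 = 60
Σ(x − x̄)² = 225 + 100 + 25 + 0 + 25 + 100 + 225 = 700
h = 1/7 + (10)²/700 = 0.142857 + 0.142857 = 0.286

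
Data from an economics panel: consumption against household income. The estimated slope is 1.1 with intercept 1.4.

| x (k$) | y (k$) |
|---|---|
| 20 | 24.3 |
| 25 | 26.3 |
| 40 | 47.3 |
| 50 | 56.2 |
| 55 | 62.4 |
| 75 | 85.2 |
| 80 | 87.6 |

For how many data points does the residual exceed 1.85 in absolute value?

x=20: ŷ = 1.4 + 1.1·20 = 23.4; r = 24.3 − 23.4 = 0.9
x=25: ŷ = 1.4 + 1.1·25 = 28.9; r = 26.3 − 28.9 = -2.6
x=40: ŷ = 1.4 + 1.1·40 = 45.4; r = 47.3 − 45.4 = 1.9
x=50: ŷ = 1.4 + 1.1·50 = 56.4; r = 56.2 − 56.4 = -0.2
x=55: ŷ = 1.4 + 1.1·55 = 61.9; r = 62.4 − 61.9 = 0.5
x=75: ŷ = 1.4 + 1.1·75 = 83.9; r = 85.2 − 83.9 = 1.3
x=80: ŷ = 1.4 + 1.1·80 = 89.4; r = 87.6 − 89.4 = -1.8
|r| > 1.85: x=25 (|r|=2.6), x=40 (|r|=1.9) → 2

2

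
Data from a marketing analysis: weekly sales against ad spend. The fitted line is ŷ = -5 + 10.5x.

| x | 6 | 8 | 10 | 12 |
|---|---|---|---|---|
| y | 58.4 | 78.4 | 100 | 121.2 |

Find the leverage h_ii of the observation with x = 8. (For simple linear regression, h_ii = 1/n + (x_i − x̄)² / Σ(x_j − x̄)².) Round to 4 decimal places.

x̄ = (6 + 8 + 10 + 12)/4 = 9
Σ(x − x̄)² = 9 + 1 + 1 + 9 = 20
h = 1/4 + (-1)²/20 = 0.25 + 0.05 = 0.3000

h = 0.3000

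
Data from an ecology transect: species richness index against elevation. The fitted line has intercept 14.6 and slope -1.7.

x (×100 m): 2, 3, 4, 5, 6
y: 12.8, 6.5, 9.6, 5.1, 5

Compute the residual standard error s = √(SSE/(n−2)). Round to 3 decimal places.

s = 2.321

x=2: ŷ = 14.6 − 1.7·2 = 11.2; r = 12.8 − 11.2 = 1.6
x=3: ŷ = 14.6 − 1.7·3 = 9.5; r = 6.5 − 9.5 = -3
x=4: ŷ = 14.6 − 1.7·4 = 7.8; r = 9.6 − 7.8 = 1.8
x=5: ŷ = 14.6 − 1.7·5 = 6.1; r = 5.1 − 6.1 = -1
x=6: ŷ = 14.6 − 1.7·6 = 4.4; r = 5 − 4.4 = 0.6
SSE = 2.56 + 9 + 3.24 + 1 + 0.36 = 16.16
s = √(16.16/3) = √5.38667 ≈ 2.321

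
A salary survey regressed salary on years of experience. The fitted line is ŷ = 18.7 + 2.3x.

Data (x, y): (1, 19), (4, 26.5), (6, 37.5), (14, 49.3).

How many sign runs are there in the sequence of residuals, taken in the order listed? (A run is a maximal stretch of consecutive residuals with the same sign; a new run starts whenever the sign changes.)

3 runs

x=1: ŷ = 18.7 + 2.3·1 = 21; r = 19 − 21 = -2
x=4: ŷ = 18.7 + 2.3·4 = 27.9; r = 26.5 − 27.9 = -1.4
x=6: ŷ = 18.7 + 2.3·6 = 32.5; r = 37.5 − 32.5 = 5
x=14: ŷ = 18.7 + 2.3·14 = 50.9; r = 49.3 − 50.9 = -1.6
Signs: − − + −
Runs: −×2, +×1, −×1 → 3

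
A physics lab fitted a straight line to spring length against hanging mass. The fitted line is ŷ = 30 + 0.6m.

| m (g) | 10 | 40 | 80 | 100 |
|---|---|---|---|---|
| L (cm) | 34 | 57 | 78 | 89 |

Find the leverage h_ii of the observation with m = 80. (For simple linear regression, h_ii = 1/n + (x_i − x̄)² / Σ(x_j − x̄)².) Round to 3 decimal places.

m̄ = (10 + 40 + 80 + 100)/4 = 57.5
Σ(m − m̄)² = 2256.25 + 306.25 + 506.25 + 1806.25 = 4875
h = 1/4 + (22.5)²/4875 = 0.25 + 0.103846 = 0.354

h = 0.354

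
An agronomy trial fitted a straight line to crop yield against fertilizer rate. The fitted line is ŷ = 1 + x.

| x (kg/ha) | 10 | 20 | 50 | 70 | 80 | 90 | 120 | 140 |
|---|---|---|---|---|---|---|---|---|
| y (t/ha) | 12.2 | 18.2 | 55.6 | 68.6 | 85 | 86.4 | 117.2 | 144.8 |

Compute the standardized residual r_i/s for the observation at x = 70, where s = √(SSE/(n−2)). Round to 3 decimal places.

x=10: ŷ = 1 + 10 = 11; r = 12.2 − 11 = 1.2
x=20: ŷ = 1 + 20 = 21; r = 18.2 − 21 = -2.8
x=50: ŷ = 1 + 50 = 51; r = 55.6 − 51 = 4.6
x=70: ŷ = 1 + 70 = 71; r = 68.6 − 71 = -2.4
x=80: ŷ = 1 + 80 = 81; r = 85 − 81 = 4
x=90: ŷ = 1 + 90 = 91; r = 86.4 − 91 = -4.6
x=120: ŷ = 1 + 120 = 121; r = 117.2 − 121 = -3.8
x=140: ŷ = 1 + 140 = 141; r = 144.8 − 141 = 3.8
SSE = 1.44 + 7.84 + 21.16 + 5.76 + 16 + 21.16 + 14.44 + 14.44 = 102.24
s = √(102.24/6) = 4.12795
r/s = -2.4 / 4.12795 = -0.581

-0.581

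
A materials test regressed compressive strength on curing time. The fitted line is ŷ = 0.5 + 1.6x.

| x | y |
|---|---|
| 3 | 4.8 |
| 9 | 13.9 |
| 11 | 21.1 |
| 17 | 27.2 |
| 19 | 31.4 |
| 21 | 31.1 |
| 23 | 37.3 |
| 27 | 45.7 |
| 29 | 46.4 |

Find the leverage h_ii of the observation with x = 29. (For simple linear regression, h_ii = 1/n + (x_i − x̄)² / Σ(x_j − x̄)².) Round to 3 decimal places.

x̄ = (3 + 9 + 11 + 17 + 19 + 21 + 23 + 27 + 29)/9 = 17.6667
Σ(x − x̄)² = 215.111 + 75.1111 + 44.4444 + 0.444444 + 1.77778 + 11.1111 + 28.4444 + 87.1111 + 128.444 = 592
h = 1/9 + (11.3333)²/592 = 0.111111 + 0.216967 = 0.328

h = 0.328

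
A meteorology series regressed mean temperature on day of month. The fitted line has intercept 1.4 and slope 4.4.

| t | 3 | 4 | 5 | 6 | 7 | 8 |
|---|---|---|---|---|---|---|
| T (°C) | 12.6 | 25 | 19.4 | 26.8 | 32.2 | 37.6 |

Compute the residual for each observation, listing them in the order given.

-2, 6, -4, -1, 0, 1

t=3: ŷ = 1.4 + 4.4·3 = 14.6; e = 12.6 − 14.6 = -2
t=4: ŷ = 1.4 + 4.4·4 = 19; e = 25 − 19 = 6
t=5: ŷ = 1.4 + 4.4·5 = 23.4; e = 19.4 − 23.4 = -4
t=6: ŷ = 1.4 + 4.4·6 = 27.8; e = 26.8 − 27.8 = -1
t=7: ŷ = 1.4 + 4.4·7 = 32.2; e = 32.2 − 32.2 = 0
t=8: ŷ = 1.4 + 4.4·8 = 36.6; e = 37.6 − 36.6 = 1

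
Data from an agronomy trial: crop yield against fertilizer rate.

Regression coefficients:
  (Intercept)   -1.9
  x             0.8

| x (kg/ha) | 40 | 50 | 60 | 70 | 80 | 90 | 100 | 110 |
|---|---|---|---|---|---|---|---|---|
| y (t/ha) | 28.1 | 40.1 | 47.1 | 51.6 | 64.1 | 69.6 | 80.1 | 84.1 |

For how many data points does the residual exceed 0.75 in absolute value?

7

x=40: ŷ = -1.9 + 0.8·40 = 30.1; r = 28.1 − 30.1 = -2
x=50: ŷ = -1.9 + 0.8·50 = 38.1; r = 40.1 − 38.1 = 2
x=60: ŷ = -1.9 + 0.8·60 = 46.1; r = 47.1 − 46.1 = 1
x=70: ŷ = -1.9 + 0.8·70 = 54.1; r = 51.6 − 54.1 = -2.5
x=80: ŷ = -1.9 + 0.8·80 = 62.1; r = 64.1 − 62.1 = 2
x=90: ŷ = -1.9 + 0.8·90 = 70.1; r = 69.6 − 70.1 = -0.5
x=100: ŷ = -1.9 + 0.8·100 = 78.1; r = 80.1 − 78.1 = 2
x=110: ŷ = -1.9 + 0.8·110 = 86.1; r = 84.1 − 86.1 = -2
|r| > 0.75: x=40 (|r|=2), x=50 (|r|=2), x=60 (|r|=1), x=70 (|r|=2.5), x=80 (|r|=2), x=100 (|r|=2), x=110 (|r|=2) → 7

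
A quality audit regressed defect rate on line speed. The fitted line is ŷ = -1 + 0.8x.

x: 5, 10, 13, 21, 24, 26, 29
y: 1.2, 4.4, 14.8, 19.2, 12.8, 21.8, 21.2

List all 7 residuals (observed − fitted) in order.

-1.8, -2.6, 5.4, 3.4, -5.4, 2, -1

x=5: ŷ = -1 + 0.8·5 = 3; r = 1.2 − 3 = -1.8
x=10: ŷ = -1 + 0.8·10 = 7; r = 4.4 − 7 = -2.6
x=13: ŷ = -1 + 0.8·13 = 9.4; r = 14.8 − 9.4 = 5.4
x=21: ŷ = -1 + 0.8·21 = 15.8; r = 19.2 − 15.8 = 3.4
x=24: ŷ = -1 + 0.8·24 = 18.2; r = 12.8 − 18.2 = -5.4
x=26: ŷ = -1 + 0.8·26 = 19.8; r = 21.8 − 19.8 = 2
x=29: ŷ = -1 + 0.8·29 = 22.2; r = 21.2 − 22.2 = -1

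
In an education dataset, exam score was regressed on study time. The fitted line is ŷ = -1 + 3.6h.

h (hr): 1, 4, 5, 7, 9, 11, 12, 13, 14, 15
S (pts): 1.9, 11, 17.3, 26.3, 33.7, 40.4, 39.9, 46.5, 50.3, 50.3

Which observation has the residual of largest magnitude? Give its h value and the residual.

h = 15, r = -2.7

h=1: ŷ = -1 + 3.6·1 = 2.6; r = 1.9 − 2.6 = -0.7
h=4: ŷ = -1 + 3.6·4 = 13.4; r = 11 − 13.4 = -2.4
h=5: ŷ = -1 + 3.6·5 = 17; r = 17.3 − 17 = 0.3
h=7: ŷ = -1 + 3.6·7 = 24.2; r = 26.3 − 24.2 = 2.1
h=9: ŷ = -1 + 3.6·9 = 31.4; r = 33.7 − 31.4 = 2.3
h=11: ŷ = -1 + 3.6·11 = 38.6; r = 40.4 − 38.6 = 1.8
h=12: ŷ = -1 + 3.6·12 = 42.2; r = 39.9 − 42.2 = -2.3
h=13: ŷ = -1 + 3.6·13 = 45.8; r = 46.5 − 45.8 = 0.7
h=14: ŷ = -1 + 3.6·14 = 49.4; r = 50.3 − 49.4 = 0.9
h=15: ŷ = -1 + 3.6·15 = 53; r = 50.3 − 53 = -2.7
Largest |r| is 2.7 at h = 15, residual -2.7.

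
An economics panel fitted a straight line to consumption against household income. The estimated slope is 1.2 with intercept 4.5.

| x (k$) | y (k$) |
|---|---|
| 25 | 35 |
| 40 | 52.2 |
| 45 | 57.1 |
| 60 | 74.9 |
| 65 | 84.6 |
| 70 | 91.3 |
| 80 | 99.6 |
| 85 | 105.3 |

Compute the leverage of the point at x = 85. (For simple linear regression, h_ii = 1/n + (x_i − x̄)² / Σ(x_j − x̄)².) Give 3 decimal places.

h = 0.356

x̄ = (25 + 40 + 45 + 60 + 65 + 70 + 80 + 85)/8 = 58.75
Σ(x − x̄)² = 1139.06 + 351.562 + 189.062 + 1.5625 + 39.0625 + 126.562 + 451.562 + 689.062 = 2987.5
h = 1/8 + (26.25)²/2987.5 = 0.125 + 0.230649 = 0.356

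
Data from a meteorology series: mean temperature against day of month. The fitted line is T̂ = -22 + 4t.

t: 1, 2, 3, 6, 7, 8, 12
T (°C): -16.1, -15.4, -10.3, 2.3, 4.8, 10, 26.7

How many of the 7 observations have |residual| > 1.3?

2

t=1: T̂ = -22 + 4·1 = -18; r = -16.1 − (-18) = 1.9
t=2: T̂ = -22 + 4·2 = -14; r = -15.4 − (-14) = -1.4
t=3: T̂ = -22 + 4·3 = -10; r = -10.3 − (-10) = -0.3
t=6: T̂ = -22 + 4·6 = 2; r = 2.3 − 2 = 0.3
t=7: T̂ = -22 + 4·7 = 6; r = 4.8 − 6 = -1.2
t=8: T̂ = -22 + 4·8 = 10; r = 10 − 10 = 0
t=12: T̂ = -22 + 4·12 = 26; r = 26.7 − 26 = 0.7
|r| > 1.3: t=1 (|r|=1.9), t=2 (|r|=1.4) → 2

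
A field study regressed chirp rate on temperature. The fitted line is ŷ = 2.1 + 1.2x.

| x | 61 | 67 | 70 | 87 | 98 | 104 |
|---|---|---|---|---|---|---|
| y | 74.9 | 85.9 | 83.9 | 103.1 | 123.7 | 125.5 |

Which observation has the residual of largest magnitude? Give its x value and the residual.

x=61: ŷ = 2.1 + 1.2·61 = 75.3; e = 74.9 − 75.3 = -0.4
x=67: ŷ = 2.1 + 1.2·67 = 82.5; e = 85.9 − 82.5 = 3.4
x=70: ŷ = 2.1 + 1.2·70 = 86.1; e = 83.9 − 86.1 = -2.2
x=87: ŷ = 2.1 + 1.2·87 = 106.5; e = 103.1 − 106.5 = -3.4
x=98: ŷ = 2.1 + 1.2·98 = 119.7; e = 123.7 − 119.7 = 4
x=104: ŷ = 2.1 + 1.2·104 = 126.9; e = 125.5 − 126.9 = -1.4
Largest |e| is 4 at x = 98, residual 4.

x = 98, e = 4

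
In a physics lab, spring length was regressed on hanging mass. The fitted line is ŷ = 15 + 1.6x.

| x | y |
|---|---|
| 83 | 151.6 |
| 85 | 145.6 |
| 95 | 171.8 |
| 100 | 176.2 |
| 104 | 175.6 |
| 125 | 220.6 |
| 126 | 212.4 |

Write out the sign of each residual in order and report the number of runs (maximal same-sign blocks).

x=83: ŷ = 15 + 1.6·83 = 147.8; r = 151.6 − 147.8 = 3.8
x=85: ŷ = 15 + 1.6·85 = 151; r = 145.6 − 151 = -5.4
x=95: ŷ = 15 + 1.6·95 = 167; r = 171.8 − 167 = 4.8
x=100: ŷ = 15 + 1.6·100 = 175; r = 176.2 − 175 = 1.2
x=104: ŷ = 15 + 1.6·104 = 181.4; r = 175.6 − 181.4 = -5.8
x=125: ŷ = 15 + 1.6·125 = 215; r = 220.6 − 215 = 5.6
x=126: ŷ = 15 + 1.6·126 = 216.6; r = 212.4 − 216.6 = -4.2
Signs: + − + + − + −
Runs: +×1, −×1, +×2, −×1, +×1, −×1 → 6

6 runs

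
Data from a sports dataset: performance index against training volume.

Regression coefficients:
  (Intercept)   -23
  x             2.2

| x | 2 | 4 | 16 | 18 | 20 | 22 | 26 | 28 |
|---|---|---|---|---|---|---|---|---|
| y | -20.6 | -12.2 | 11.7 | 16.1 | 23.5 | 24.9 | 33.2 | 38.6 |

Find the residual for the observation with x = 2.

ŷ = -23 + 2.2·2 = -18.6
r = -20.6 − (-18.6) = -2

r = -2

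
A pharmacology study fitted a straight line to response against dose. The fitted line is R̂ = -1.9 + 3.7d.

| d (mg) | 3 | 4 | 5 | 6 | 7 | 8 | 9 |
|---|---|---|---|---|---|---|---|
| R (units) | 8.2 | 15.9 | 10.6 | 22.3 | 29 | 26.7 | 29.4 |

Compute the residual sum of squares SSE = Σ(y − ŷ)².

d=3: R̂ = -1.9 + 3.7·3 = 9.2; e = 8.2 − 9.2 = -1
d=4: R̂ = -1.9 + 3.7·4 = 12.9; e = 15.9 − 12.9 = 3
d=5: R̂ = -1.9 + 3.7·5 = 16.6; e = 10.6 − 16.6 = -6
d=6: R̂ = -1.9 + 3.7·6 = 20.3; e = 22.3 − 20.3 = 2
d=7: R̂ = -1.9 + 3.7·7 = 24; e = 29 − 24 = 5
d=8: R̂ = -1.9 + 3.7·8 = 27.7; e = 26.7 − 27.7 = -1
d=9: R̂ = -1.9 + 3.7·9 = 31.4; e = 29.4 − 31.4 = -2
SSE = 1 + 9 + 36 + 4 + 25 + 1 + 4 = 80

SSE = 80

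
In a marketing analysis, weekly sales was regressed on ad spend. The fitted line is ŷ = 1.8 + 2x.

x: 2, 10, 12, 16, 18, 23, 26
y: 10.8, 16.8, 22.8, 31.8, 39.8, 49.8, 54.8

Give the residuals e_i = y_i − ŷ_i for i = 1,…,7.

5, -5, -3, -2, 2, 2, 1

x=2: ŷ = 1.8 + 2·2 = 5.8; e = 10.8 − 5.8 = 5
x=10: ŷ = 1.8 + 2·10 = 21.8; e = 16.8 − 21.8 = -5
x=12: ŷ = 1.8 + 2·12 = 25.8; e = 22.8 − 25.8 = -3
x=16: ŷ = 1.8 + 2·16 = 33.8; e = 31.8 − 33.8 = -2
x=18: ŷ = 1.8 + 2·18 = 37.8; e = 39.8 − 37.8 = 2
x=23: ŷ = 1.8 + 2·23 = 47.8; e = 49.8 − 47.8 = 2
x=26: ŷ = 1.8 + 2·26 = 53.8; e = 54.8 − 53.8 = 1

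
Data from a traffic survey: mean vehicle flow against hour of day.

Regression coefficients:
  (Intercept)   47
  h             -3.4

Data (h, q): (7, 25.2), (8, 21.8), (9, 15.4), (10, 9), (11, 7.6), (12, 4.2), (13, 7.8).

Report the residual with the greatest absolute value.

h=7: q̂ = 47 − 3.4·7 = 23.2; e = 25.2 − 23.2 = 2
h=8: q̂ = 47 − 3.4·8 = 19.8; e = 21.8 − 19.8 = 2
h=9: q̂ = 47 − 3.4·9 = 16.4; e = 15.4 − 16.4 = -1
h=10: q̂ = 47 − 3.4·10 = 13; e = 9 − 13 = -4
h=11: q̂ = 47 − 3.4·11 = 9.6; e = 7.6 − 9.6 = -2
h=12: q̂ = 47 − 3.4·12 = 6.2; e = 4.2 − 6.2 = -2
h=13: q̂ = 47 − 3.4·13 = 2.8; e = 7.8 − 2.8 = 5
Largest |e| is 5 at h = 13, residual 5.

e = 5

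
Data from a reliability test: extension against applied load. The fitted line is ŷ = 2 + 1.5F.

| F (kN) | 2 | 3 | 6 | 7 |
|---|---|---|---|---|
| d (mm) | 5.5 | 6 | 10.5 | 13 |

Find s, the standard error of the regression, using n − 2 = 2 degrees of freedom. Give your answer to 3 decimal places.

s = 0.707

F=2: ŷ = 2 + 1.5·2 = 5; r = 5.5 − 5 = 0.5
F=3: ŷ = 2 + 1.5·3 = 6.5; r = 6 − 6.5 = -0.5
F=6: ŷ = 2 + 1.5·6 = 11; r = 10.5 − 11 = -0.5
F=7: ŷ = 2 + 1.5·7 = 12.5; r = 13 − 12.5 = 0.5
SSE = 0.25 + 0.25 + 0.25 + 0.25 = 1
s = √(1/2) = √0.5 ≈ 0.707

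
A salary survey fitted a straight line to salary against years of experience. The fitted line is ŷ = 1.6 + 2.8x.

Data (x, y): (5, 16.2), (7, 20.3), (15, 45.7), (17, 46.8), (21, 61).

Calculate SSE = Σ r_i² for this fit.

x=5: ŷ = 1.6 + 2.8·5 = 15.6; r = 16.2 − 15.6 = 0.6
x=7: ŷ = 1.6 + 2.8·7 = 21.2; r = 20.3 − 21.2 = -0.9
x=15: ŷ = 1.6 + 2.8·15 = 43.6; r = 45.7 − 43.6 = 2.1
x=17: ŷ = 1.6 + 2.8·17 = 49.2; r = 46.8 − 49.2 = -2.4
x=21: ŷ = 1.6 + 2.8·21 = 60.4; r = 61 − 60.4 = 0.6
SSE = 0.36 + 0.81 + 4.41 + 5.76 + 0.36 = 11.7

SSE = 11.7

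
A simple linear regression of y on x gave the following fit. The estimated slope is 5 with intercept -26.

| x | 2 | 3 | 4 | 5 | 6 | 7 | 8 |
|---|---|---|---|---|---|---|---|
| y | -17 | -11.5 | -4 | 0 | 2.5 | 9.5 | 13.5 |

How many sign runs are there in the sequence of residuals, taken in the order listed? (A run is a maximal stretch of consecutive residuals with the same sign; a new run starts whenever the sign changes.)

5 runs

x=2: ŷ = -26 + 5·2 = -16; r = -17 − (-16) = -1
x=3: ŷ = -26 + 5·3 = -11; r = -11.5 − (-11) = -0.5
x=4: ŷ = -26 + 5·4 = -6; r = -4 − (-6) = 2
x=5: ŷ = -26 + 5·5 = -1; r = 0 − (-1) = 1
x=6: ŷ = -26 + 5·6 = 4; r = 2.5 − 4 = -1.5
x=7: ŷ = -26 + 5·7 = 9; r = 9.5 − 9 = 0.5
x=8: ŷ = -26 + 5·8 = 14; r = 13.5 − 14 = -0.5
Signs: − − + + − + −
Runs: −×2, +×2, −×1, +×1, −×1 → 5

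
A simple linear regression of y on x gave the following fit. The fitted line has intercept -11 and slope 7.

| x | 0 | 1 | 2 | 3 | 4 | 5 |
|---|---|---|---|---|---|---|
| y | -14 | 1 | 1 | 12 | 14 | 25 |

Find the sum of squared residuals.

SSE = 52

x=0: ŷ = -11 + 7·0 = -11; r = -14 − (-11) = -3
x=1: ŷ = -11 + 7·1 = -4; r = 1 − (-4) = 5
x=2: ŷ = -11 + 7·2 = 3; r = 1 − 3 = -2
x=3: ŷ = -11 + 7·3 = 10; r = 12 − 10 = 2
x=4: ŷ = -11 + 7·4 = 17; r = 14 − 17 = -3
x=5: ŷ = -11 + 7·5 = 24; r = 25 − 24 = 1
SSE = 9 + 25 + 4 + 4 + 9 + 1 = 52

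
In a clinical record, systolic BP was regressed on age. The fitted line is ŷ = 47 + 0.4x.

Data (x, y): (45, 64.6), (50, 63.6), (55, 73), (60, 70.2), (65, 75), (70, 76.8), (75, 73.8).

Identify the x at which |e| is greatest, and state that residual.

x=45: ŷ = 47 + 0.4·45 = 65; e = 64.6 − 65 = -0.4
x=50: ŷ = 47 + 0.4·50 = 67; e = 63.6 − 67 = -3.4
x=55: ŷ = 47 + 0.4·55 = 69; e = 73 − 69 = 4
x=60: ŷ = 47 + 0.4·60 = 71; e = 70.2 − 71 = -0.8
x=65: ŷ = 47 + 0.4·65 = 73; e = 75 − 73 = 2
x=70: ŷ = 47 + 0.4·70 = 75; e = 76.8 − 75 = 1.8
x=75: ŷ = 47 + 0.4·75 = 77; e = 73.8 − 77 = -3.2
Largest |e| is 4 at x = 55, residual 4.

x = 55, e = 4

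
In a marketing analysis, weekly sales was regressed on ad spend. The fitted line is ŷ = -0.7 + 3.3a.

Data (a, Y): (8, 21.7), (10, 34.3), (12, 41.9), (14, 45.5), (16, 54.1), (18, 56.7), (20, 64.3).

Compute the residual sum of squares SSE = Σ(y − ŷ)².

SSE = 38

a=8: ŷ = -0.7 + 3.3·8 = 25.7; r = 21.7 − 25.7 = -4
a=10: ŷ = -0.7 + 3.3·10 = 32.3; r = 34.3 − 32.3 = 2
a=12: ŷ = -0.7 + 3.3·12 = 38.9; r = 41.9 − 38.9 = 3
a=14: ŷ = -0.7 + 3.3·14 = 45.5; r = 45.5 − 45.5 = 0
a=16: ŷ = -0.7 + 3.3·16 = 52.1; r = 54.1 − 52.1 = 2
a=18: ŷ = -0.7 + 3.3·18 = 58.7; r = 56.7 − 58.7 = -2
a=20: ŷ = -0.7 + 3.3·20 = 65.3; r = 64.3 − 65.3 = -1
SSE = 16 + 4 + 9 + 0 + 4 + 4 + 1 = 38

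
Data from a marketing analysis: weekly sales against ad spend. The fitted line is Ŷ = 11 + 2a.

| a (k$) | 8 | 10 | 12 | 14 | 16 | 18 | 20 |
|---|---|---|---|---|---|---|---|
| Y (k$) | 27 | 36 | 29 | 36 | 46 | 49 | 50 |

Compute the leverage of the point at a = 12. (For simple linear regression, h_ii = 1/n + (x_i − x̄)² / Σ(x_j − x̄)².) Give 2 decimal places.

h = 0.18

ā = (8 + 10 + 12 + 14 + 16 + 18 + 20)/7 = 14
Σ(a − ā)² = 36 + 16 + 4 + 0 + 4 + 16 + 36 = 112
h = 1/7 + (-2)²/112 = 0.142857 + 0.0357143 = 0.18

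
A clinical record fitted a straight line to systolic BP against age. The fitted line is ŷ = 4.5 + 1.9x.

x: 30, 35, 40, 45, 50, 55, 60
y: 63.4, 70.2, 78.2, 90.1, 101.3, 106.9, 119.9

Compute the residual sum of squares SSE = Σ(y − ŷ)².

x=30: ŷ = 4.5 + 1.9·30 = 61.5; e = 63.4 − 61.5 = 1.9
x=35: ŷ = 4.5 + 1.9·35 = 71; e = 70.2 − 71 = -0.8
x=40: ŷ = 4.5 + 1.9·40 = 80.5; e = 78.2 − 80.5 = -2.3
x=45: ŷ = 4.5 + 1.9·45 = 90; e = 90.1 − 90 = 0.1
x=50: ŷ = 4.5 + 1.9·50 = 99.5; e = 101.3 − 99.5 = 1.8
x=55: ŷ = 4.5 + 1.9·55 = 109; e = 106.9 − 109 = -2.1
x=60: ŷ = 4.5 + 1.9·60 = 118.5; e = 119.9 − 118.5 = 1.4
SSE = 3.61 + 0.64 + 5.29 + 0.01 + 3.24 + 4.41 + 1.96 = 19.16

SSE = 19.16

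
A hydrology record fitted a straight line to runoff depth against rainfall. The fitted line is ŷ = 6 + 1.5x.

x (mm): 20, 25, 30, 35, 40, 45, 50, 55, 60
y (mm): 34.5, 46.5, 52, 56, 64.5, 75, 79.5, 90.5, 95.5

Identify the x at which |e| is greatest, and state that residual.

x = 25, e = 3

x=20: ŷ = 6 + 1.5·20 = 36; e = 34.5 − 36 = -1.5
x=25: ŷ = 6 + 1.5·25 = 43.5; e = 46.5 − 43.5 = 3
x=30: ŷ = 6 + 1.5·30 = 51; e = 52 − 51 = 1
x=35: ŷ = 6 + 1.5·35 = 58.5; e = 56 − 58.5 = -2.5
x=40: ŷ = 6 + 1.5·40 = 66; e = 64.5 − 66 = -1.5
x=45: ŷ = 6 + 1.5·45 = 73.5; e = 75 − 73.5 = 1.5
x=50: ŷ = 6 + 1.5·50 = 81; e = 79.5 − 81 = -1.5
x=55: ŷ = 6 + 1.5·55 = 88.5; e = 90.5 − 88.5 = 2
x=60: ŷ = 6 + 1.5·60 = 96; e = 95.5 − 96 = -0.5
Largest |e| is 3 at x = 25, residual 3.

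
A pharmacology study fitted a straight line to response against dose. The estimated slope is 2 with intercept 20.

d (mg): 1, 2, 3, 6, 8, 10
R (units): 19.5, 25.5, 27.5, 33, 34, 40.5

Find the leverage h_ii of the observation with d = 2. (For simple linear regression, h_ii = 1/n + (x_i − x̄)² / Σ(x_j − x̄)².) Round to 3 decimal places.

h = 0.307

d̄ = (1 + 2 + 3 + 6 + 8 + 10)/6 = 5
Σ(d − d̄)² = 16 + 9 + 4 + 1 + 9 + 25 = 64
h = 1/6 + (-3)²/64 = 0.166667 + 0.140625 = 0.307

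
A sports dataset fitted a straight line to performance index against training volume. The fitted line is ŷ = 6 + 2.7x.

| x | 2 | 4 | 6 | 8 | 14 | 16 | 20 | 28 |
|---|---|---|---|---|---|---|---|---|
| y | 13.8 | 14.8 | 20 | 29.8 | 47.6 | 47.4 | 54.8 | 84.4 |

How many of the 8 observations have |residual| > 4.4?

x=2: ŷ = 6 + 2.7·2 = 11.4; e = 13.8 − 11.4 = 2.4
x=4: ŷ = 6 + 2.7·4 = 16.8; e = 14.8 − 16.8 = -2
x=6: ŷ = 6 + 2.7·6 = 22.2; e = 20 − 22.2 = -2.2
x=8: ŷ = 6 + 2.7·8 = 27.6; e = 29.8 − 27.6 = 2.2
x=14: ŷ = 6 + 2.7·14 = 43.8; e = 47.6 − 43.8 = 3.8
x=16: ŷ = 6 + 2.7·16 = 49.2; e = 47.4 − 49.2 = -1.8
x=20: ŷ = 6 + 2.7·20 = 60; e = 54.8 − 60 = -5.2
x=28: ŷ = 6 + 2.7·28 = 81.6; e = 84.4 − 81.6 = 2.8
|e| > 4.4: x=20 (|e|=5.2) → 1

1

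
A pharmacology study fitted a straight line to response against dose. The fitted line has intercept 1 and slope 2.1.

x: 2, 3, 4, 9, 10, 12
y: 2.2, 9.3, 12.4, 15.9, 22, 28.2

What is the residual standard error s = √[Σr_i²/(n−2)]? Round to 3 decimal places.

s = 3.240

x=2: ŷ = 1 + 2.1·2 = 5.2; r = 2.2 − 5.2 = -3
x=3: ŷ = 1 + 2.1·3 = 7.3; r = 9.3 − 7.3 = 2
x=4: ŷ = 1 + 2.1·4 = 9.4; r = 12.4 − 9.4 = 3
x=9: ŷ = 1 + 2.1·9 = 19.9; r = 15.9 − 19.9 = -4
x=10: ŷ = 1 + 2.1·10 = 22; r = 22 − 22 = 0
x=12: ŷ = 1 + 2.1·12 = 26.2; r = 28.2 − 26.2 = 2
SSE = 9 + 4 + 9 + 16 + 0 + 4 = 42
s = √(42/4) = √10.5 ≈ 3.240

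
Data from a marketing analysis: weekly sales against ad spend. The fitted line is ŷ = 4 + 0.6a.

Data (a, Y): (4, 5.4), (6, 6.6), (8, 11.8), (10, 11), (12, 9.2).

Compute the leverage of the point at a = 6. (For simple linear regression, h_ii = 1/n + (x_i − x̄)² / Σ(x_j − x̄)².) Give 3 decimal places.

h = 0.300

ā = (4 + 6 + 8 + 10 + 12)/5 = 8
Σ(a − ā)² = 16 + 4 + 0 + 4 + 16 = 40
h = 1/5 + (-2)²/40 = 0.2 + 0.1 = 0.300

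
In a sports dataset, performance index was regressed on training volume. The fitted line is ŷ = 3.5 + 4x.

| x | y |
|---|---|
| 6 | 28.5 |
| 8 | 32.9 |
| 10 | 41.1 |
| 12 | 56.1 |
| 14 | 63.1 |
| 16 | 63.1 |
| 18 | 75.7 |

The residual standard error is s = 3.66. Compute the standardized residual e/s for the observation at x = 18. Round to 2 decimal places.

0.05

ŷ = 3.5 + 4·18 = 75.5
e = 75.7 − 75.5 = 0.2
e/s = 0.2 / 3.66 = 0.05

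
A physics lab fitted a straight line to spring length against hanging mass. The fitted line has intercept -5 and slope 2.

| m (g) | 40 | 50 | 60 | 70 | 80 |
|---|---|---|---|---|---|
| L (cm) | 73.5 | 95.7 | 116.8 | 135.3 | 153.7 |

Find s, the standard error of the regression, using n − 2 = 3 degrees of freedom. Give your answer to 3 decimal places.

m=40: ŷ = -5 + 2·40 = 75; e = 73.5 − 75 = -1.5
m=50: ŷ = -5 + 2·50 = 95; e = 95.7 − 95 = 0.7
m=60: ŷ = -5 + 2·60 = 115; e = 116.8 − 115 = 1.8
m=70: ŷ = -5 + 2·70 = 135; e = 135.3 − 135 = 0.3
m=80: ŷ = -5 + 2·80 = 155; e = 153.7 − 155 = -1.3
SSE = 2.25 + 0.49 + 3.24 + 0.09 + 1.69 = 7.76
s = √(7.76/3) = √2.58667 ≈ 1.608

s = 1.608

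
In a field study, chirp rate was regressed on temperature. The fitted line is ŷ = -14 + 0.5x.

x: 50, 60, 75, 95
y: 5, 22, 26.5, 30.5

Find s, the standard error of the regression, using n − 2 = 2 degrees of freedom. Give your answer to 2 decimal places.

x=50: ŷ = -14 + 0.5·50 = 11; e = 5 − 11 = -6
x=60: ŷ = -14 + 0.5·60 = 16; e = 22 − 16 = 6
x=75: ŷ = -14 + 0.5·75 = 23.5; e = 26.5 − 23.5 = 3
x=95: ŷ = -14 + 0.5·95 = 33.5; e = 30.5 − 33.5 = -3
SSE = 36 + 36 + 9 + 9 = 90
s = √(90/2) = √45 ≈ 6.71

s = 6.71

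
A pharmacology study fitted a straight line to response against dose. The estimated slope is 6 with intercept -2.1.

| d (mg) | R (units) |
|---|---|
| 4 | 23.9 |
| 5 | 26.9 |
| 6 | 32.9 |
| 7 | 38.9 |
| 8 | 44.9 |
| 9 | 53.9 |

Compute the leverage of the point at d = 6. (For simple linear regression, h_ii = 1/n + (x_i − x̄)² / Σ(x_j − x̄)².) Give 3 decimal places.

d̄ = (4 + 5 + 6 + 7 + 8 + 9)/6 = 6.5
Σ(d − d̄)² = 6.25 + 2.25 + 0.25 + 0.25 + 2.25 + 6.25 = 17.5
h = 1/6 + (-0.5)²/17.5 = 0.166667 + 0.0142857 = 0.181

h = 0.181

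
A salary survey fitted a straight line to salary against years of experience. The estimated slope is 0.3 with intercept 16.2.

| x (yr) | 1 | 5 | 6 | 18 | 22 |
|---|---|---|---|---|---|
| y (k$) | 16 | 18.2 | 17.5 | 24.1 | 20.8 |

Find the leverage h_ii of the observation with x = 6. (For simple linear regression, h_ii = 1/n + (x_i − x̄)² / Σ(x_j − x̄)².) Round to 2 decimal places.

x̄ = (1 + 5 + 6 + 18 + 22)/5 = 10.4
Σ(x − x̄)² = 88.36 + 29.16 + 19.36 + 57.76 + 134.56 = 329.2
h = 1/5 + (-4.4)²/329.2 = 0.2 + 0.0588092 = 0.26

h = 0.26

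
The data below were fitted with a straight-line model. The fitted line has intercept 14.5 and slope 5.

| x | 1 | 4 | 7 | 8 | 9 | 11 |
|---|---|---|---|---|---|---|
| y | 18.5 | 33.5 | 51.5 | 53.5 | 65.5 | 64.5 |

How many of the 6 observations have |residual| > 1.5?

x=1: ŷ = 14.5 + 5·1 = 19.5; e = 18.5 − 19.5 = -1
x=4: ŷ = 14.5 + 5·4 = 34.5; e = 33.5 − 34.5 = -1
x=7: ŷ = 14.5 + 5·7 = 49.5; e = 51.5 − 49.5 = 2
x=8: ŷ = 14.5 + 5·8 = 54.5; e = 53.5 − 54.5 = -1
x=9: ŷ = 14.5 + 5·9 = 59.5; e = 65.5 − 59.5 = 6
x=11: ŷ = 14.5 + 5·11 = 69.5; e = 64.5 − 69.5 = -5
|e| > 1.5: x=7 (|e|=2), x=9 (|e|=6), x=11 (|e|=5) → 3

3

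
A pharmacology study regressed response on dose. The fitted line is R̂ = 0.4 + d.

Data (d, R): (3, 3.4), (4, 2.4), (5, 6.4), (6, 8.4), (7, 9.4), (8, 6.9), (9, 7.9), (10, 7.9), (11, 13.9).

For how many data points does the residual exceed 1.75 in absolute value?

5

d=3: R̂ = 0.4 + 3 = 3.4; e = 3.4 − 3.4 = 0
d=4: R̂ = 0.4 + 4 = 4.4; e = 2.4 − 4.4 = -2
d=5: R̂ = 0.4 + 5 = 5.4; e = 6.4 − 5.4 = 1
d=6: R̂ = 0.4 + 6 = 6.4; e = 8.4 − 6.4 = 2
d=7: R̂ = 0.4 + 7 = 7.4; e = 9.4 − 7.4 = 2
d=8: R̂ = 0.4 + 8 = 8.4; e = 6.9 − 8.4 = -1.5
d=9: R̂ = 0.4 + 9 = 9.4; e = 7.9 − 9.4 = -1.5
d=10: R̂ = 0.4 + 10 = 10.4; e = 7.9 − 10.4 = -2.5
d=11: R̂ = 0.4 + 11 = 11.4; e = 13.9 − 11.4 = 2.5
|e| > 1.75: d=4 (|e|=2), d=6 (|e|=2), d=7 (|e|=2), d=10 (|e|=2.5), d=11 (|e|=2.5) → 5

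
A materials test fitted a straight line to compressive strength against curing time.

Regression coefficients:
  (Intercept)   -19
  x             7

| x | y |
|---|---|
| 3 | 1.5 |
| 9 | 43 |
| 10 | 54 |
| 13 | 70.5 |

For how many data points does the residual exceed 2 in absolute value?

x=3: ŷ = -19 + 7·3 = 2; r = 1.5 − 2 = -0.5
x=9: ŷ = -19 + 7·9 = 44; r = 43 − 44 = -1
x=10: ŷ = -19 + 7·10 = 51; r = 54 − 51 = 3
x=13: ŷ = -19 + 7·13 = 72; r = 70.5 − 72 = -1.5
|r| > 2: x=10 (|r|=3) → 1

1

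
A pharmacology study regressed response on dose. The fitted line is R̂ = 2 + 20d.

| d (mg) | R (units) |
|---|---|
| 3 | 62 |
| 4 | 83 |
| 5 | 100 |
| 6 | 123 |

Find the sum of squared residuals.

SSE = 6

d=3: R̂ = 2 + 20·3 = 62; e = 62 − 62 = 0
d=4: R̂ = 2 + 20·4 = 82; e = 83 − 82 = 1
d=5: R̂ = 2 + 20·5 = 102; e = 100 − 102 = -2
d=6: R̂ = 2 + 20·6 = 122; e = 123 − 122 = 1
SSE = 0 + 1 + 4 + 1 = 6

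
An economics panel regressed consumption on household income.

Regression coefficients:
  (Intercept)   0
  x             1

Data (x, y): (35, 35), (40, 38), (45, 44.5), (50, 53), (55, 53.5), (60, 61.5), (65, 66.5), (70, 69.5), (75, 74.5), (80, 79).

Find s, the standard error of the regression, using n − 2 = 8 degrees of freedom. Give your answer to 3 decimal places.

s = 1.639

x=35: ŷ = 35 = 35; e = 35 − 35 = 0
x=40: ŷ = 40 = 40; e = 38 − 40 = -2
x=45: ŷ = 45 = 45; e = 44.5 − 45 = -0.5
x=50: ŷ = 50 = 50; e = 53 − 50 = 3
x=55: ŷ = 55 = 55; e = 53.5 − 55 = -1.5
x=60: ŷ = 60 = 60; e = 61.5 − 60 = 1.5
x=65: ŷ = 65 = 65; e = 66.5 − 65 = 1.5
x=70: ŷ = 70 = 70; e = 69.5 − 70 = -0.5
x=75: ŷ = 75 = 75; e = 74.5 − 75 = -0.5
x=80: ŷ = 80 = 80; e = 79 − 80 = -1
SSE = 0 + 4 + 0.25 + 9 + 2.25 + 2.25 + 2.25 + 0.25 + 0.25 + 1 = 21.5
s = √(21.5/8) = √2.6875 ≈ 1.639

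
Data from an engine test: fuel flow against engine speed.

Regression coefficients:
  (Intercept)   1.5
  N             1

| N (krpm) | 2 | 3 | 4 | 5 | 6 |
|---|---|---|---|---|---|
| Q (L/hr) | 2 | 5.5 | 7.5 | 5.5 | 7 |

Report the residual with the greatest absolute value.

r = 2

N=2: ŷ = 1.5 + 2 = 3.5; r = 2 − 3.5 = -1.5
N=3: ŷ = 1.5 + 3 = 4.5; r = 5.5 − 4.5 = 1
N=4: ŷ = 1.5 + 4 = 5.5; r = 7.5 − 5.5 = 2
N=5: ŷ = 1.5 + 5 = 6.5; r = 5.5 − 6.5 = -1
N=6: ŷ = 1.5 + 6 = 7.5; r = 7 − 7.5 = -0.5
Largest |r| is 2 at N = 4, residual 2.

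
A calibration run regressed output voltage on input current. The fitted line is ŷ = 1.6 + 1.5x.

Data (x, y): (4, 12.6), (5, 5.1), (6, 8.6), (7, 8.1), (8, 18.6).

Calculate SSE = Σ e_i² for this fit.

SSE = 86

x=4: ŷ = 1.6 + 1.5·4 = 7.6; e = 12.6 − 7.6 = 5
x=5: ŷ = 1.6 + 1.5·5 = 9.1; e = 5.1 − 9.1 = -4
x=6: ŷ = 1.6 + 1.5·6 = 10.6; e = 8.6 − 10.6 = -2
x=7: ŷ = 1.6 + 1.5·7 = 12.1; e = 8.1 − 12.1 = -4
x=8: ŷ = 1.6 + 1.5·8 = 13.6; e = 18.6 − 13.6 = 5
SSE = 25 + 16 + 4 + 16 + 25 = 86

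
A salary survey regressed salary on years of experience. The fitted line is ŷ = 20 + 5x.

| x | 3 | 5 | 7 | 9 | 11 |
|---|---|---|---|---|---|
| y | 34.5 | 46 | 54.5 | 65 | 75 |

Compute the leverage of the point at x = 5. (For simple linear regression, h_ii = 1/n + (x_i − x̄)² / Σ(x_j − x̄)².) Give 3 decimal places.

x̄ = (3 + 5 + 7 + 9 + 11)/5 = 7
Σ(x − x̄)² = 16 + 4 + 0 + 4 + 16 = 40
h = 1/5 + (-2)²/40 = 0.2 + 0.1 = 0.300

h = 0.300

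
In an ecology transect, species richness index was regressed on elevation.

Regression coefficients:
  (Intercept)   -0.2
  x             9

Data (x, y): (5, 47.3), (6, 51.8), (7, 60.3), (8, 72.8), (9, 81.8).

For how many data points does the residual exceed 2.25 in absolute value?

2

x=5: ŷ = -0.2 + 9·5 = 44.8; e = 47.3 − 44.8 = 2.5
x=6: ŷ = -0.2 + 9·6 = 53.8; e = 51.8 − 53.8 = -2
x=7: ŷ = -0.2 + 9·7 = 62.8; e = 60.3 − 62.8 = -2.5
x=8: ŷ = -0.2 + 9·8 = 71.8; e = 72.8 − 71.8 = 1
x=9: ŷ = -0.2 + 9·9 = 80.8; e = 81.8 − 80.8 = 1
|e| > 2.25: x=5 (|e|=2.5), x=7 (|e|=2.5) → 2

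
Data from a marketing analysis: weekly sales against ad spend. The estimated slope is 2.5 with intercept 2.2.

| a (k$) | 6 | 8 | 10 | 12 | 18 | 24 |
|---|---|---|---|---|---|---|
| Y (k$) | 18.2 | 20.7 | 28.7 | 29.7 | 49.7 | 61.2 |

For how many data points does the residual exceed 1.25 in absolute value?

a=6: Ŷ = 2.2 + 2.5·6 = 17.2; r = 18.2 − 17.2 = 1
a=8: Ŷ = 2.2 + 2.5·8 = 22.2; r = 20.7 − 22.2 = -1.5
a=10: Ŷ = 2.2 + 2.5·10 = 27.2; r = 28.7 − 27.2 = 1.5
a=12: Ŷ = 2.2 + 2.5·12 = 32.2; r = 29.7 − 32.2 = -2.5
a=18: Ŷ = 2.2 + 2.5·18 = 47.2; r = 49.7 − 47.2 = 2.5
a=24: Ŷ = 2.2 + 2.5·24 = 62.2; r = 61.2 − 62.2 = -1
|r| > 1.25: a=8 (|r|=1.5), a=10 (|r|=1.5), a=12 (|r|=2.5), a=18 (|r|=2.5) → 4

4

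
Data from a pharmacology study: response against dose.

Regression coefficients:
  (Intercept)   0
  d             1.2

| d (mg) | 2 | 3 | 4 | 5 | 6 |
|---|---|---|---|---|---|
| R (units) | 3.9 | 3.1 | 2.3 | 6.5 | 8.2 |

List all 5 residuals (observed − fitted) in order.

d=2: ŷ = 1.2·2 = 2.4; e = 3.9 − 2.4 = 1.5
d=3: ŷ = 1.2·3 = 3.6; e = 3.1 − 3.6 = -0.5
d=4: ŷ = 1.2·4 = 4.8; e = 2.3 − 4.8 = -2.5
d=5: ŷ = 1.2·5 = 6; e = 6.5 − 6 = 0.5
d=6: ŷ = 1.2·6 = 7.2; e = 8.2 − 7.2 = 1

1.5, -0.5, -2.5, 0.5, 1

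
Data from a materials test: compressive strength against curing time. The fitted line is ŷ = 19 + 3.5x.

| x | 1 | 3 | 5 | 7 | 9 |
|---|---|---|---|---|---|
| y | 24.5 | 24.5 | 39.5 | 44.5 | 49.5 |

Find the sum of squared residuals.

SSE = 40

x=1: ŷ = 19 + 3.5·1 = 22.5; e = 24.5 − 22.5 = 2
x=3: ŷ = 19 + 3.5·3 = 29.5; e = 24.5 − 29.5 = -5
x=5: ŷ = 19 + 3.5·5 = 36.5; e = 39.5 − 36.5 = 3
x=7: ŷ = 19 + 3.5·7 = 43.5; e = 44.5 − 43.5 = 1
x=9: ŷ = 19 + 3.5·9 = 50.5; e = 49.5 − 50.5 = -1
SSE = 4 + 25 + 9 + 1 + 1 = 40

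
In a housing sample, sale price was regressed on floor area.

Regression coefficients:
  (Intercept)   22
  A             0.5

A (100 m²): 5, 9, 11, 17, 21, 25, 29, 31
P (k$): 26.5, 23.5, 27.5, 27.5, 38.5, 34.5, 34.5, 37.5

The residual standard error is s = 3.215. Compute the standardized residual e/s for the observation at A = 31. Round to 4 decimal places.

ŷ = 22 + 0.5·31 = 37.5
e = 37.5 − 37.5 = 0
e/s = 0 / 3.215 = 0.0000

0.0000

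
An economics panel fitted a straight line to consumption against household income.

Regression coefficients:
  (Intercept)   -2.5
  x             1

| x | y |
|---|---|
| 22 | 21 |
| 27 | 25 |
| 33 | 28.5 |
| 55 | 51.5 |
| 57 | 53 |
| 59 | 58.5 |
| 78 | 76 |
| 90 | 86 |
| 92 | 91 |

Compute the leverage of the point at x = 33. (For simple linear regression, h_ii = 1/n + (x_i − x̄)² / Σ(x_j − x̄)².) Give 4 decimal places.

x̄ = (22 + 27 + 33 + 55 + 57 + 59 + 78 + 90 + 92)/9 = 57
Σ(x − x̄)² = 1225 + 900 + 576 + 4 + 0 + 4 + 441 + 1089 + 1225 = 5464
h = 1/9 + (-24)²/5464 = 0.111111 + 0.105417 = 0.2165

h = 0.2165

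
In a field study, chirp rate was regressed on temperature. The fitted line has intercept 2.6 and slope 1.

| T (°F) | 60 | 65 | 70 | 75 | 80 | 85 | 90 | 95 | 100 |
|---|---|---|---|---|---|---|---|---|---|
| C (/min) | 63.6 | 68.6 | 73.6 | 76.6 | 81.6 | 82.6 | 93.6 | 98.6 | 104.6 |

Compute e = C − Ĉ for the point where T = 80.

e = -1

Ĉ = 2.6 + 80 = 82.6
e = 81.6 − 82.6 = -1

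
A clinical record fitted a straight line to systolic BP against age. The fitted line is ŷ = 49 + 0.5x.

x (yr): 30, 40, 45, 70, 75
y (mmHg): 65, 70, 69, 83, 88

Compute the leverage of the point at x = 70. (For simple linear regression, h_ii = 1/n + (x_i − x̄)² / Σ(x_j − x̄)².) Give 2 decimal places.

h = 0.41

x̄ = (30 + 40 + 45 + 70 + 75)/5 = 52
Σ(x − x̄)² = 484 + 144 + 49 + 324 + 529 = 1530
h = 1/5 + (18)²/1530 = 0.2 + 0.211765 = 0.41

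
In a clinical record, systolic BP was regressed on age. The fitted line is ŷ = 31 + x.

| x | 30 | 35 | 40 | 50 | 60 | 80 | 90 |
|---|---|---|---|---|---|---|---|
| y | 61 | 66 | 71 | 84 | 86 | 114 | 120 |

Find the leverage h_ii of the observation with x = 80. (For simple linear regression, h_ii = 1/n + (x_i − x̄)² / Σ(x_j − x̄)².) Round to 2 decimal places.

h = 0.34

x̄ = (30 + 35 + 40 + 50 + 60 + 80 + 90)/7 = 55
Σ(x − x̄)² = 625 + 400 + 225 + 25 + 25 + 625 + 1225 = 3150
h = 1/7 + (25)²/3150 = 0.142857 + 0.198413 = 0.34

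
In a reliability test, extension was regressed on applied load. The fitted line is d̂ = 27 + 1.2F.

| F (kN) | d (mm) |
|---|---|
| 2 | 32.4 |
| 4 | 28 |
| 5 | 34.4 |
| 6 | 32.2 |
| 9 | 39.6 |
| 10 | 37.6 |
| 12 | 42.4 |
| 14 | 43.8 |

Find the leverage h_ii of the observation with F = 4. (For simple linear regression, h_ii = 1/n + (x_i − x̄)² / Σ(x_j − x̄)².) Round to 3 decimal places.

h = 0.241

F̄ = (2 + 4 + 5 + 6 + 9 + 10 + 12 + 14)/8 = 7.75
Σ(F − F̄)² = 33.0625 + 14.0625 + 7.5625 + 3.0625 + 1.5625 + 5.0625 + 18.0625 + 39.0625 = 121.5
h = 1/8 + (-3.75)²/121.5 = 0.125 + 0.115741 = 0.241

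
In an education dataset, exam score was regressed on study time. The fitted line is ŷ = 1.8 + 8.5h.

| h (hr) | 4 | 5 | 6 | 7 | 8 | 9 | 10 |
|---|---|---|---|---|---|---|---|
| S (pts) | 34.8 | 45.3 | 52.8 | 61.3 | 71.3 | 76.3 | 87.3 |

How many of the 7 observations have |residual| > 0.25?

5

h=4: ŷ = 1.8 + 8.5·4 = 35.8; r = 34.8 − 35.8 = -1
h=5: ŷ = 1.8 + 8.5·5 = 44.3; r = 45.3 − 44.3 = 1
h=6: ŷ = 1.8 + 8.5·6 = 52.8; r = 52.8 − 52.8 = 0
h=7: ŷ = 1.8 + 8.5·7 = 61.3; r = 61.3 − 61.3 = 0
h=8: ŷ = 1.8 + 8.5·8 = 69.8; r = 71.3 − 69.8 = 1.5
h=9: ŷ = 1.8 + 8.5·9 = 78.3; r = 76.3 − 78.3 = -2
h=10: ŷ = 1.8 + 8.5·10 = 86.8; r = 87.3 − 86.8 = 0.5
|r| > 0.25: h=4 (|r|=1), h=5 (|r|=1), h=8 (|r|=1.5), h=9 (|r|=2), h=10 (|r|=0.5) → 5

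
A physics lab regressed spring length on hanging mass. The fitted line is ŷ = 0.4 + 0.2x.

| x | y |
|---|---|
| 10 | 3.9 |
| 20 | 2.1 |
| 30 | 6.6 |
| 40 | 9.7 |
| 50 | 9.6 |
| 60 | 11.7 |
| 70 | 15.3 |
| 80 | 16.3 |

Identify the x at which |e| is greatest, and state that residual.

x = 20, e = -2.3

x=10: ŷ = 0.4 + 0.2·10 = 2.4; e = 3.9 − 2.4 = 1.5
x=20: ŷ = 0.4 + 0.2·20 = 4.4; e = 2.1 − 4.4 = -2.3
x=30: ŷ = 0.4 + 0.2·30 = 6.4; e = 6.6 − 6.4 = 0.2
x=40: ŷ = 0.4 + 0.2·40 = 8.4; e = 9.7 − 8.4 = 1.3
x=50: ŷ = 0.4 + 0.2·50 = 10.4; e = 9.6 − 10.4 = -0.8
x=60: ŷ = 0.4 + 0.2·60 = 12.4; e = 11.7 − 12.4 = -0.7
x=70: ŷ = 0.4 + 0.2·70 = 14.4; e = 15.3 − 14.4 = 0.9
x=80: ŷ = 0.4 + 0.2·80 = 16.4; e = 16.3 − 16.4 = -0.1
Largest |e| is 2.3 at x = 20, residual -2.3.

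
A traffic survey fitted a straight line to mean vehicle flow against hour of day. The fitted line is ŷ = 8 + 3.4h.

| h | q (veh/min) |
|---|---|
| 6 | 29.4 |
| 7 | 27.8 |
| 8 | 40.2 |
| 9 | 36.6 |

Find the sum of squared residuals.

SSE = 46

h=6: ŷ = 8 + 3.4·6 = 28.4; e = 29.4 − 28.4 = 1
h=7: ŷ = 8 + 3.4·7 = 31.8; e = 27.8 − 31.8 = -4
h=8: ŷ = 8 + 3.4·8 = 35.2; e = 40.2 − 35.2 = 5
h=9: ŷ = 8 + 3.4·9 = 38.6; e = 36.6 − 38.6 = -2
SSE = 1 + 16 + 25 + 4 = 46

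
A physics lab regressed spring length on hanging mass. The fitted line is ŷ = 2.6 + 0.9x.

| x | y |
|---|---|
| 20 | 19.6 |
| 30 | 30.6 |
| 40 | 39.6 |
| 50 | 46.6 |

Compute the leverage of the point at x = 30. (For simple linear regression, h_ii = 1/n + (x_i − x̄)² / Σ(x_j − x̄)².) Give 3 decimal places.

x̄ = (20 + 30 + 40 + 50)/4 = 35
Σ(x − x̄)² = 225 + 25 + 25 + 225 = 500
h = 1/4 + (-5)²/500 = 0.25 + 0.05 = 0.300

h = 0.300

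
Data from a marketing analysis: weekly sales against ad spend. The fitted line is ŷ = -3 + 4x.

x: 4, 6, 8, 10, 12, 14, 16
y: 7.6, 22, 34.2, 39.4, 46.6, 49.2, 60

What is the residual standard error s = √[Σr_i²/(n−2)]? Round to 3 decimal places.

s = 4.024

x=4: ŷ = -3 + 4·4 = 13; r = 7.6 − 13 = -5.4
x=6: ŷ = -3 + 4·6 = 21; r = 22 − 21 = 1
x=8: ŷ = -3 + 4·8 = 29; r = 34.2 − 29 = 5.2
x=10: ŷ = -3 + 4·10 = 37; r = 39.4 − 37 = 2.4
x=12: ŷ = -3 + 4·12 = 45; r = 46.6 − 45 = 1.6
x=14: ŷ = -3 + 4·14 = 53; r = 49.2 − 53 = -3.8
x=16: ŷ = -3 + 4·16 = 61; r = 60 − 61 = -1
SSE = 29.16 + 1 + 27.04 + 5.76 + 2.56 + 14.44 + 1 = 80.96
s = √(80.96/5) = √16.192 ≈ 4.024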